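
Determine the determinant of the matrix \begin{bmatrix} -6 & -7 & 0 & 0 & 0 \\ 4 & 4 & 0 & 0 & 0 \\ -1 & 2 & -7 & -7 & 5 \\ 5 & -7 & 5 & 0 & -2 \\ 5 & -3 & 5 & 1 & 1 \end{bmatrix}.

464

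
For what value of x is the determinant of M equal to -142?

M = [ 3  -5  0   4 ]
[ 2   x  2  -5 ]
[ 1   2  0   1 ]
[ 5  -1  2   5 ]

Expanding along the row containing x, det(M) is linear in x: det(M) = (2)·x + (-140).
Set (2)·x + (-140) = -142  ⇒  (2)·x = -2  ⇒  x = -1.

x = -1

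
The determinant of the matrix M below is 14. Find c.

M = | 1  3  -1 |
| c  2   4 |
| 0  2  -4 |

3

Expanding along the column containing c, det(M) is linear in c: det(M) = (10)·c + (-16).
Set (10)·c + (-16) = 14  ⇒  (10)·c = 30  ⇒  c = 3.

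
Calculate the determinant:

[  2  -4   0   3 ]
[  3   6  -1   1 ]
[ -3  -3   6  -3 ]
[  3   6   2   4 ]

459

Expand along row 1 (it has 1 zero):
  + (2) · M_11   where M_11 = det([6 -1 1; -3 6 -3; 6 2 4]) = 144
  − (-4) · M_12   where M_12 = det([3 -1 1; -3 6 -3; 3 2 4]) = 63
  − (3) · M_14   where M_14 = det([3 6 -1; -3 -3 6; 3 6 2]) = 27
det = (+1)·(2)·(144) + (-1)·(-4)·(63) + (-1)·(3)·(27) = 459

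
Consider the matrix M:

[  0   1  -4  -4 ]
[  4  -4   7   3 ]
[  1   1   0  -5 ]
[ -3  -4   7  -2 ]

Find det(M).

det(M) = 552

Expand along row 1 (it has 1 zero):
  − (1) · M_12   where M_12 = det([4 7 3; 1 0 -5; -3 7 -2]) = 280
  + (-4) · M_13   where M_13 = det([4 -4 3; 1 1 -5; -3 -4 -2]) = -159
  − (-4) · M_14   where M_14 = det([4 -4 7; 1 1 0; -3 -4 7]) = 49
det = (-1)·(1)·(280) + (+1)·(-4)·(-159) + (-1)·(-4)·(49) = 552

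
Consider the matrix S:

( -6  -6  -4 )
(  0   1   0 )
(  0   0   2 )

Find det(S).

det(S) = -12

S is upper triangular, so det(S) is the product of the diagonal entries:
det = (-6) · (1) · (2) = -12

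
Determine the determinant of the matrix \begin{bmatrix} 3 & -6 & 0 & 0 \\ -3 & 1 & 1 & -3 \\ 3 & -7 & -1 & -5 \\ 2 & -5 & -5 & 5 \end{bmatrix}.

444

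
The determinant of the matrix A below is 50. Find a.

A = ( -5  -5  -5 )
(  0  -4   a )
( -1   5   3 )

-1

Expanding along the row containing a, det(A) is linear in a: det(A) = (30)·a + (80).
Set (30)·a + (80) = 50  ⇒  (30)·a = -30  ⇒  a = -1.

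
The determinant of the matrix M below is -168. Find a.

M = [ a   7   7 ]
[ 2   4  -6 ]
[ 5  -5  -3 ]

Expanding along the column containing a, det(M) is linear in a: det(M) = (-42)·a + (-378).
Set (-42)·a + (-378) = -168  ⇒  (-42)·a = 210  ⇒  a = -5.

a = -5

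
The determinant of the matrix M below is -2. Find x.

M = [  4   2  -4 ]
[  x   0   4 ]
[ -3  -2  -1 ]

-1

Expanding along the row containing x, det(M) is linear in x: det(M) = (10)·x + (8).
Set (10)·x + (8) = -2  ⇒  (10)·x = -10  ⇒  x = -1.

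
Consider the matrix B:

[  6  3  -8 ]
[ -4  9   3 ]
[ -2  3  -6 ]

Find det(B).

Expand along column 1:
  + 6 · |9 3; 3 -6| = 6·(-54 − 9) = -378
  − (-4) · |3 -8; 3 -6| = −(-4)·(-18 − (-24)) = 24
  + (-2) · |3 -8; 9 3| = (-2)·(9 − (-72)) = -162
Sum: (-378) + (24) + (-162) = -516

|B| = -516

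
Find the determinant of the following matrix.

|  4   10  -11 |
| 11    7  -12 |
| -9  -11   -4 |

Expand along column 1:
  + 4 · |7 -12; -11 -4| = 4·(-28 − 132) = -640
  − 11 · |10 -11; -11 -4| = −11·(-40 − 121) = 1771
  + (-9) · |10 -11; 7 -12| = (-9)·(-120 − (-77)) = 387
Sum: (-640) + (1771) + (387) = 1518

The determinant is 1518.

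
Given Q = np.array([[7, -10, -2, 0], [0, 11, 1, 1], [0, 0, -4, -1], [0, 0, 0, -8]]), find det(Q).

2464

Q is upper triangular, so det(Q) is the product of the diagonal entries:
det = (7) · (11) · (-4) · (-8) = 2464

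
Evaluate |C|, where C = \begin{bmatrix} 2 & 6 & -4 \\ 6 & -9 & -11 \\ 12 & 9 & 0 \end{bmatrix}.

Expand along row 3:
  + 12 · |6 -4; -9 -11| = 12·(-66 − 36) = -1224
  − 9 · |2 -4; 6 -11| = −9·(-22 − (-24)) = -18
Sum: (-1224) + (-18) = -1242

-1242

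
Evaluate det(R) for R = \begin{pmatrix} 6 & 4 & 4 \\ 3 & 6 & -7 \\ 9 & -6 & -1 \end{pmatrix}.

Expand along column 1:
  + 6 · |6 -7; -6 -1| = 6·(-6 − 42) = -288
  − 3 · |4 4; -6 -1| = −3·(-4 − (-24)) = -60
  + 9 · |4 4; 6 -7| = 9·(-28 − 24) = -468
Sum: (-288) + (-60) + (-468) = -816

The determinant is -816.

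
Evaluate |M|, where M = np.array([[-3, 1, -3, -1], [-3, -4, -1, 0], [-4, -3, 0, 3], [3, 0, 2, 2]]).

det(M) = 72

Expand along row 2 (it has 1 zero):
  − (-3) · M_21   where M_21 = det([1 -3 -1; -3 0 3; 0 2 2]) = -18
  + (-4) · M_22   where M_22 = det([-3 -3 -1; -4 0 3; 3 2 2]) = -25
  − (-1) · M_23   where M_23 = det([-3 1 -1; -4 -3 3; 3 0 2]) = 26
det = (-1)·(-3)·(-18) + (+1)·(-4)·(-25) + (-1)·(-1)·(26) = 72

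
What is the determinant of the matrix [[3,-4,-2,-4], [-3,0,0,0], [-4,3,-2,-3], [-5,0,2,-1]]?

Expand along row 2 (it has 3 zeros):
  − (-3) · M_21   where M_21 = det([-4 -2 -4; 3 -2 -3; 0 2 -1]) = -62
det = (-1)·(-3)·(-62) = -186

-186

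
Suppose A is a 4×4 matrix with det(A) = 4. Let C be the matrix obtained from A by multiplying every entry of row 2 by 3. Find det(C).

det(C) = 12

Scaling one row by 3 multiplies the determinant by 3.
det(C) = (3)·(4) = 12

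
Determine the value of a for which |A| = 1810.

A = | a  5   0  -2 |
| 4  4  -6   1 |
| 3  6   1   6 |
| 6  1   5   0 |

a = 3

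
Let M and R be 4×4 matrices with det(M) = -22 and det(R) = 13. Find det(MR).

|MR| = -286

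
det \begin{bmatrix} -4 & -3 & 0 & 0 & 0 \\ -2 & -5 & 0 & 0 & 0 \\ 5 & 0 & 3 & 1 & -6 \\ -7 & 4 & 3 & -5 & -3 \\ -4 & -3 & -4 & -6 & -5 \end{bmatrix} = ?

3864

The matrix is block lower-triangular with a 2×2 block and a 3×3 block on the diagonal, so its determinant equals the product of the determinants of the diagonal blocks.
det of the 2×2 block = 14
det of the 3×3 block = 276
det = (14)·(276) = 3864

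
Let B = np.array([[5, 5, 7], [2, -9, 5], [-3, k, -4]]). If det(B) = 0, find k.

Expanding along the row containing k, det(B) is linear in k: det(B) = (-11)·k + (-44).
Set (-11)·k + (-44) = 0  ⇒  (-11)·k = 44  ⇒  k = -4.

-4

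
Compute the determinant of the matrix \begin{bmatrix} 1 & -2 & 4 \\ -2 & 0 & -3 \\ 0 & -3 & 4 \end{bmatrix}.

Expand along row 2:
  − (-2) · |-2 4; -3 4| = −(-2)·(-8 − (-12)) = 8
  − (-3) · |1 -2; 0 -3| = −(-3)·(-3 − 0) = -9
Sum: (8) + (-9) = -1

The determinant is -1.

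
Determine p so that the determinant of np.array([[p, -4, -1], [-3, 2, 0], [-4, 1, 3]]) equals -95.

-9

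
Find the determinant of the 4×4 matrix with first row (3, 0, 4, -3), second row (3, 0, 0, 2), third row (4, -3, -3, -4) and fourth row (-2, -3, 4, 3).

-711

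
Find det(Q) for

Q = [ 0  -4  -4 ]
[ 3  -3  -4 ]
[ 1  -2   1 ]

|Q| = 40

Expand along column 1:
  − 3 · |-4 -4; -2 1| = −3·(-4 − 8) = 36
  + 1 · |-4 -4; -3 -4| = 1·(16 − 12) = 4
Sum: (36) + (4) = 40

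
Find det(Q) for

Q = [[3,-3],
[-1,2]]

det(Q) = 3·2 − (-3)·(-1) = 6 − 3 = 3

|Q| = 3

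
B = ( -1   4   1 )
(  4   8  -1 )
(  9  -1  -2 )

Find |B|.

det(B) = -63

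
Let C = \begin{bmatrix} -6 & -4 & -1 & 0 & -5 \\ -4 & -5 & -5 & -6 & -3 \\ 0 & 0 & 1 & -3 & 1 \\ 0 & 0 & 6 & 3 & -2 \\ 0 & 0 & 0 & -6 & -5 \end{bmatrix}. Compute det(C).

The determinant is -2142.

C is block upper-triangular with a 2×2 block and a 3×3 block on the diagonal, so its determinant equals the product of the determinants of the diagonal blocks.
det of the 2×2 block = 14
det of the 3×3 block = -153
det = (14)·(-153) = -2142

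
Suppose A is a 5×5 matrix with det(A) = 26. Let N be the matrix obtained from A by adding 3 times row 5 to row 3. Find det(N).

26

Adding a multiple of one row to another leaves the determinant unchanged.
det(N) = (1)·(26) = 26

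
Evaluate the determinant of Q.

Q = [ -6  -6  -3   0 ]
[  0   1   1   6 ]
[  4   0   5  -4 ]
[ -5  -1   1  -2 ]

Expand along row 1 (it has 1 zero):
  + (-6) · M_11   where M_11 = det([1 1 6; 0 5 -4; -1 1 -2]) = 28
  − (-6) · M_12   where M_12 = det([0 1 6; 4 5 -4; -5 1 -2]) = 202
  + (-3) · M_13   where M_13 = det([0 1 6; 4 0 -4; -5 -1 -2]) = 4
det = (+1)·(-6)·(28) + (-1)·(-6)·(202) + (+1)·(-3)·(4) = 1032

The determinant is 1032.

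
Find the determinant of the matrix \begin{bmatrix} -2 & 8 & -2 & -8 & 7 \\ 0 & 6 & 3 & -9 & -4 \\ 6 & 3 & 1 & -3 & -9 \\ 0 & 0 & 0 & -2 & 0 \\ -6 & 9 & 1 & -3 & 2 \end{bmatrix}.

Expand along row 4 (it has 4 zeros):
  + (-2) · M_44   where M_44 = det([-2 8 -2 7; 0 6 3 -4; 6 3 1 -9; -6 9 1 2]) = -1218
det = (+1)·(-2)·(-1218) = 2436

2436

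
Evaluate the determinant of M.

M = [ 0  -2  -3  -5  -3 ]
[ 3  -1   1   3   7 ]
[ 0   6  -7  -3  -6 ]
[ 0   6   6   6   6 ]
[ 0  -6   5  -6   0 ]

det(M) = -2106

Expand along column 1 (it has 4 zeros):
  − (3) · M_21   where M_21 = det([-2 -3 -5 -3; 6 -7 -3 -6; 6 6 6 6; -6 5 -6 0]) = 702
det = (-1)·(3)·(702) = -2106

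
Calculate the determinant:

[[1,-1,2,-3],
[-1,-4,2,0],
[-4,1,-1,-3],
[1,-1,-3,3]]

Expand along row 2 (it has 1 zero):
  − (-1) · M_21   where M_21 = det([-1 2 -3; 1 -1 -3; -1 -3 3]) = 24
  + (-4) · M_22   where M_22 = det([1 2 -3; -4 -1 -3; 1 -3 3]) = -33
  − (2) · M_23   where M_23 = det([1 -1 -3; -4 1 -3; 1 -1 3]) = -18
det = (-1)·(-1)·(24) + (+1)·(-4)·(-33) + (-1)·(2)·(-18) = 192

192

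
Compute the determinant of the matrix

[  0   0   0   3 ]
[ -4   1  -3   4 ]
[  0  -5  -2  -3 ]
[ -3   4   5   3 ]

Expand along row 1 (it has 3 zeros):
  − (3) · M_14   where M_14 = det([-4 1 -3; 0 -5 -2; -3 4 5]) = 119
det = (-1)·(3)·(119) = -357

-357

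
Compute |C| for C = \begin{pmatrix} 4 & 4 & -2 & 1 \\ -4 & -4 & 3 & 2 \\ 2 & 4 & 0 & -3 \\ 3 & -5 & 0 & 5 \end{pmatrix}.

|C| = 210

Expand along column 3 (it has 2 zeros):
  + (-2) · M_13   where M_13 = det([-4 -4 2; 2 4 -3; 3 -5 5]) = 12
  − (3) · M_23   where M_23 = det([4 4 1; 2 4 -3; 3 -5 5]) = -78
det = (+1)·(-2)·(12) + (-1)·(3)·(-78) = 210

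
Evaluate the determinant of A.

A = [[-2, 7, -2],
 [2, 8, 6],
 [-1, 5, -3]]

Expand along column 1:
  + (-2) · |8 6; 5 -3| = (-2)·(-24 − 30) = 108
  − 2 · |7 -2; 5 -3| = −2·(-21 − (-10)) = 22
  + (-1) · |7 -2; 8 6| = (-1)·(42 − (-16)) = -58
Sum: (108) + (22) + (-58) = 72

The determinant is 72.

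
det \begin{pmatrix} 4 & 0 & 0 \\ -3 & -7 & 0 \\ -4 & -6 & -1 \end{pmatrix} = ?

The matrix is lower triangular, so the determinant is the product of the diagonal entries:
det = (4) · (-7) · (-1) = 28

28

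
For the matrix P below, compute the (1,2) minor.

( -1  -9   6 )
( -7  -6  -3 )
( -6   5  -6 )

The minor is 24.

Delete row 1 and column 2; the remaining 2×2 submatrix is [-7 -3; -6 -6].
Its determinant is (-7)·(-6) − (-3)·(-6) = 24.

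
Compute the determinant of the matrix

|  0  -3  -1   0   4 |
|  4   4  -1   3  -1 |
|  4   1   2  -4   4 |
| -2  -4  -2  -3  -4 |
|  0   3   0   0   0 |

Expand along row 5 (it has 4 zeros):
  − (3) · M_52   where M_52 = det([0 -1 0 4; 4 -1 3 -1; 4 2 -4 4; -2 -2 -3 -4]) = 508
det = (-1)·(3)·(508) = -1524

-1524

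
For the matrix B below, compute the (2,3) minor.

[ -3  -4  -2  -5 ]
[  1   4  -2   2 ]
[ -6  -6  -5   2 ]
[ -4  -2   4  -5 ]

Delete row 2 and column 3; the remaining 3×3 submatrix is [-3 -4 -5; -6 -6 2; -4 -2 -5].
Its determinant is 110.

110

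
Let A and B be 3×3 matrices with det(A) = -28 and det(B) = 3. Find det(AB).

det(AB) = det(A)·det(B) = (-28)·(3) = -84

|AB| = -84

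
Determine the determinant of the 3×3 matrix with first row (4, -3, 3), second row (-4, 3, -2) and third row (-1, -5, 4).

The determinant is 23.

Expand along column 1:
  + 4 · |3 -2; -5 4| = 4·(12 − 10) = 8
  − (-4) · |-3 3; -5 4| = −(-4)·(-12 − (-15)) = 12
  + (-1) · |-3 3; 3 -2| = (-1)·(6 − 9) = 3
Sum: (8) + (12) + (3) = 23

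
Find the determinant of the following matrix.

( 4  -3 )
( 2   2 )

det = 4·2 − (-3)·2 = 8 − (-6) = 14

14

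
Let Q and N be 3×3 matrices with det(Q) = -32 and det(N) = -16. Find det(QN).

det(QN) = det(Q)·det(N) = (-32)·(-16) = 512

512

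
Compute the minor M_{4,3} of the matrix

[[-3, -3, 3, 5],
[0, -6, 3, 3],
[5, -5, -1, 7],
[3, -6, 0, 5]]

Delete row 4 and column 3; the remaining 3×3 submatrix is [-3 -3 5; 0 -6 3; 5 -5 7].
Its determinant is 186.

186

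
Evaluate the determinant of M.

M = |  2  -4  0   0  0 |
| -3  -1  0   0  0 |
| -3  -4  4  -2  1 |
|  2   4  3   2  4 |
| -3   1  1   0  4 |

M is block lower-triangular with a 2×2 block and a 3×3 block on the diagonal, so its determinant equals the product of the determinants of the diagonal blocks.
det of the 2×2 block = -14
det of the 3×3 block = 46
det = (-14)·(46) = -644

det(M) = -644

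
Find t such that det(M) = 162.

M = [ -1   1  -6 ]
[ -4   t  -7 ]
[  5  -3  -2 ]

Expanding along the row containing t, det(M) is linear in t: det(M) = (32)·t + (-94).
Set (32)·t + (-94) = 162  ⇒  (32)·t = 256  ⇒  t = 8.

8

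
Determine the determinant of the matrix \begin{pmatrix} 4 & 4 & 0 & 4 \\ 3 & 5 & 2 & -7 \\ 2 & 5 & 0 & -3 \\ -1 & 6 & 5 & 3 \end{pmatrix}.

Expand along column 3 (it has 2 zeros):
  − (2) · M_23   where M_23 = det([4 4 4; 2 5 -3; -1 6 3]) = 188
  − (5) · M_43   where M_43 = det([4 4 4; 3 5 -7; 2 5 -3]) = 80
det = (-1)·(2)·(188) + (-1)·(5)·(80) = -776

-776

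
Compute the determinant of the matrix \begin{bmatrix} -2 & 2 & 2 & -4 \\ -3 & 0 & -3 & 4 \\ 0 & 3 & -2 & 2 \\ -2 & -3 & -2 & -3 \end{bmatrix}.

The determinant is 320.

Expand along row 2 (it has 1 zero):
  − (-3) · M_21   where M_21 = det([2 2 -4; 3 -2 2; -3 -2 -3]) = 74
  − (-3) · M_23   where M_23 = det([-2 2 -4; 0 3 2; -2 -3 -3]) = -26
  + (4) · M_24   where M_24 = det([-2 2 2; 0 3 -2; -2 -3 -2]) = 44
det = (-1)·(-3)·(74) + (-1)·(-3)·(-26) + (+1)·(4)·(44) = 320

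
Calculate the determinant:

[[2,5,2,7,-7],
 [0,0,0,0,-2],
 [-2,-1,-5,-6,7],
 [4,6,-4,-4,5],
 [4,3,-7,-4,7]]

-1560

Expand along row 2 (it has 4 zeros):
  − (-2) · M_25   where M_25 = det([2 5 2 7; -2 -1 -5 -6; 4 6 -4 -4; 4 3 -7 -4]) = -780
det = (-1)·(-2)·(-780) = -1560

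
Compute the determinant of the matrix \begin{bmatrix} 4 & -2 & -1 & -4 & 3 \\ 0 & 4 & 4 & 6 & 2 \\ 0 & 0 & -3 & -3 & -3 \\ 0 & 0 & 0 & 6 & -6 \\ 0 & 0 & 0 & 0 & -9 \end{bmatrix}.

2592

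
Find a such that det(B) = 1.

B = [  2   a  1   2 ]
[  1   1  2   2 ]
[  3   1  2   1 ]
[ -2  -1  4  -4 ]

Expanding along the row containing a, det(B) is linear in a: det(B) = (-40)·a + (41).
Set (-40)·a + (41) = 1  ⇒  (-40)·a = -40  ⇒  a = 1.

1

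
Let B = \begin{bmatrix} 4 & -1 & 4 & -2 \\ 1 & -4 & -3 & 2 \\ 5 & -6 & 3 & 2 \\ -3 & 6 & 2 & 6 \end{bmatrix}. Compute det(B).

-380

Expand along row 1:
  + (4) · M_11   where M_11 = det([-4 -3 2; -6 3 2; 6 2 6]) = -260
  − (-1) · M_12   where M_12 = det([1 -3 2; 5 3 2; -3 2 6]) = 160
  + (4) · M_13   where M_13 = det([1 -4 2; 5 -6 2; -3 6 6]) = 120
  − (-2) · M_14   where M_14 = det([1 -4 -3; 5 -6 3; -3 6 2]) = 10
det = (+1)·(4)·(-260) + (-1)·(-1)·(160) + (+1)·(4)·(120) + (-1)·(-2)·(10) = -380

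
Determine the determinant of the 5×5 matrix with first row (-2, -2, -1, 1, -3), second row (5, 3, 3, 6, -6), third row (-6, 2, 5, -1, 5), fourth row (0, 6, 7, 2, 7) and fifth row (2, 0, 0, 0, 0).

420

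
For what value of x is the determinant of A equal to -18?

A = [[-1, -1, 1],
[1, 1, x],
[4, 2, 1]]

8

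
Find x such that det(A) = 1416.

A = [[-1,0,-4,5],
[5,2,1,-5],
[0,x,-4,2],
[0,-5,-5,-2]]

Expanding along the row containing x, det(A) is linear in x: det(A) = (138)·x + (174).
Set (138)·x + (174) = 1416  ⇒  (138)·x = 1242  ⇒  x = 9.

x = 9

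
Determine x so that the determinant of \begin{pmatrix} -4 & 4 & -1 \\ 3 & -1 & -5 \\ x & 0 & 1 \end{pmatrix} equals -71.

3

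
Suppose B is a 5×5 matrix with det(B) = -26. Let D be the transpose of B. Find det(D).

|D| = -26

det(Bᵀ) = det(B).
det(D) = (1)·(-26) = -26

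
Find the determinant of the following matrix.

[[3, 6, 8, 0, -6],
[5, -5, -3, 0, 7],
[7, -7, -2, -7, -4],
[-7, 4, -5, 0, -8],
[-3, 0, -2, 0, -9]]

The determinant is -15057.

Expand along column 4 (it has 4 zeros):
  − (-7) · M_34   where M_34 = det([3 6 8 -6; 5 -5 -3 7; -7 4 -5 -8; -3 0 -2 -9]) = -2151
det = (-1)·(-7)·(-2151) = -15057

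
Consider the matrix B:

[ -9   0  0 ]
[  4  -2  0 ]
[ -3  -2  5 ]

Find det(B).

90

B is lower triangular, so det(B) is the product of the diagonal entries:
det = (-9) · (-2) · (5) = 90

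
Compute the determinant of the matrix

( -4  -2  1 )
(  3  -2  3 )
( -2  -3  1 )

Expand along row 1:
  + (-4) · |-2 3; -3 1| = (-4)·(-2 − (-9)) = -28
  − (-2) · |3 3; -2 1| = −(-2)·(3 − (-6)) = 18
  + 1 · |3 -2; -2 -3| = 1·(-9 − 4) = -13
Sum: (-28) + (18) + (-13) = -23

-23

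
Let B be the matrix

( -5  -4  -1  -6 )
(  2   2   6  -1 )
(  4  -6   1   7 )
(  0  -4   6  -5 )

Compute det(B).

det(B) = 638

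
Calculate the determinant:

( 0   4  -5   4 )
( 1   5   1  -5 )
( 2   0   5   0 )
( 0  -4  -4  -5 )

Expand along row 3 (it has 2 zeros):
  + (2) · M_31   where M_31 = det([4 -5 4; 5 1 -5; -4 -4 -5]) = -389
  + (5) · M_33   where M_33 = det([0 4 4; 1 5 -5; 0 -4 -5]) = 4
det = (+1)·(2)·(-389) + (+1)·(5)·(4) = -758

-758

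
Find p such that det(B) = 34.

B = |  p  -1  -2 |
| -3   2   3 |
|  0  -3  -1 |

Expanding along the column containing p, det(B) is linear in p: det(B) = (7)·p + (-15).
Set (7)·p + (-15) = 34  ⇒  (7)·p = 49  ⇒  p = 7.

p = 7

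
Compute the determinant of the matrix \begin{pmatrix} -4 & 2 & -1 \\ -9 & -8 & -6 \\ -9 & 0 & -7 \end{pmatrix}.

-170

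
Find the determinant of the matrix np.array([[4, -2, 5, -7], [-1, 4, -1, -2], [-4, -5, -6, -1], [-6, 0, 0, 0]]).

Expand along row 4 (it has 3 zeros):
  − (-6) · M_41   where M_41 = det([-2 5 -7; 4 -1 -2; -5 -6 -1]) = 295
det = (-1)·(-6)·(295) = 1770

1770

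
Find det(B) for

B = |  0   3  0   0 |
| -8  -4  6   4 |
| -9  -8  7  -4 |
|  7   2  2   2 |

Expand along row 1 (it has 3 zeros):
  − (3) · M_12   where M_12 = det([-8 6 4; -9 7 -4; 7 2 2]) = -504
det = (-1)·(3)·(-504) = 1512

|B| = 1512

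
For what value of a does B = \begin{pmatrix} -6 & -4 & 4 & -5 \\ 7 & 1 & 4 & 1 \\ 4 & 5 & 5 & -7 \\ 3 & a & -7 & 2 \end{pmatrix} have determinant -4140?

-6

Expanding along the column containing a, det(B) is linear in a: det(B) = (315)·a + (-2250).
Set (315)·a + (-2250) = -4140  ⇒  (315)·a = -1890  ⇒  a = -6.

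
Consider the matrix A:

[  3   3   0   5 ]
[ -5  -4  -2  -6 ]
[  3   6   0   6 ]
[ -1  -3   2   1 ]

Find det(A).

Expand along column 3 (it has 2 zeros):
  − (-2) · M_23   where M_23 = det([3 3 5; 3 6 6; -1 -3 1]) = 30
  − (2) · M_43   where M_43 = det([3 3 5; -5 -4 -6; 3 6 6]) = -18
det = (-1)·(-2)·(30) + (-1)·(2)·(-18) = 96

The determinant is 96.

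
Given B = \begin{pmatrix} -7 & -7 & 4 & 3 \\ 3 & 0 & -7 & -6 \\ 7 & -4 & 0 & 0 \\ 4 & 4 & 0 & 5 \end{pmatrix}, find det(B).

Expand along row 3 (it has 2 zeros):
  + (7) · M_31   where M_31 = det([-7 4 3; 0 -7 -6; 4 0 5]) = 233
  − (-4) · M_32   where M_32 = det([-7 4 3; 3 -7 -6; 4 0 5]) = 173
det = (+1)·(7)·(233) + (-1)·(-4)·(173) = 2323

The determinant is 2323.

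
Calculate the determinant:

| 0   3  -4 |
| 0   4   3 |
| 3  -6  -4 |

The determinant is 75.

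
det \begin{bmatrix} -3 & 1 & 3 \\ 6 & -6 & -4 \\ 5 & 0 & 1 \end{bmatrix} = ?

82

Expand along row 3:
  + 5 · |1 3; -6 -4| = 5·(-4 − (-18)) = 70
  + 1 · |-3 1; 6 -6| = 1·(18 − 6) = 12
Sum: (70) + (12) = 82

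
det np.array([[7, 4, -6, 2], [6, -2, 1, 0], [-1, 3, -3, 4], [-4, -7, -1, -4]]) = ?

-1162

Expand along row 2 (it has 1 zero):
  − (6) · M_21   where M_21 = det([4 -6 2; 3 -3 4; -7 -1 -4]) = 112
  + (-2) · M_22   where M_22 = det([7 -6 2; -1 -3 4; -4 -1 -4]) = 210
  − (1) · M_23   where M_23 = det([7 4 2; -1 3 4; -4 -7 -4]) = 70
det = (-1)·(6)·(112) + (+1)·(-2)·(210) + (-1)·(1)·(70) = -1162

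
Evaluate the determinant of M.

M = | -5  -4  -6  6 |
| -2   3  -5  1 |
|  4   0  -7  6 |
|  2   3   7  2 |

Expand along row 3 (it has 1 zero):
  + (4) · M_31   where M_31 = det([-4 -6 6; 3 -5 1; 3 7 2]) = 302
  + (-7) · M_33   where M_33 = det([-5 -4 6; -2 3 1; 2 3 2]) = -111
  − (6) · M_34   where M_34 = det([-5 -4 -6; -2 3 -5; 2 3 7]) = -124
det = (+1)·(4)·(302) + (+1)·(-7)·(-111) + (-1)·(6)·(-124) = 2729

|M| = 2729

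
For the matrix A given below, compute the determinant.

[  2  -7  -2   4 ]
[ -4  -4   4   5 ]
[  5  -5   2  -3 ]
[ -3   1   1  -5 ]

Expand along row 1:
  + (2) · M_11   where M_11 = det([-4 4 5; -5 2 -3; 1 1 -5]) = -119
  − (-7) · M_12   where M_12 = det([-4 4 5; 5 2 -3; -3 1 -5]) = 219
  + (-2) · M_13   where M_13 = det([-4 -4 5; 5 -5 -3; -3 1 -5]) = -298
  − (4) · M_14   where M_14 = det([-4 -4 4; 5 -5 2; -3 1 1]) = 32
det = (+1)·(2)·(-119) + (-1)·(-7)·(219) + (+1)·(-2)·(-298) + (-1)·(4)·(32) = 1763

|A| = 1763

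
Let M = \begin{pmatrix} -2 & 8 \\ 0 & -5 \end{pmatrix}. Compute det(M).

det(M) = (-2)·(-5) − 8·0 = 10 − 0 = 10

10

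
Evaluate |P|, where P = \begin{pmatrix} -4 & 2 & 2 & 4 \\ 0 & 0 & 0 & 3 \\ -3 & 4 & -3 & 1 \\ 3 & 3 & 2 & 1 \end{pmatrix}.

Expand along row 2 (it has 3 zeros):
  + (3) · M_24   where M_24 = det([-4 2 2; -3 4 -3; 3 3 2]) = -116
det = (+1)·(3)·(-116) = -348

|P| = -348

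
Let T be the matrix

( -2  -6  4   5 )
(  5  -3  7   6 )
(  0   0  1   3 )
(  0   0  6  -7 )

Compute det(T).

|T| = -900

T is block upper-triangular with a 2×2 block and a 2×2 block on the diagonal, so its determinant equals the product of the determinants of the diagonal blocks.
det of the 2×2 block = 36
det of the 2×2 block = -25
det = (36)·(-25) = -900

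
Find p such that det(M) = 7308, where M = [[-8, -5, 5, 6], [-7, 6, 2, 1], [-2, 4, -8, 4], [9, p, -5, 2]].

Expanding along the column containing p, det(M) is linear in p: det(M) = (362)·p + (4050).
Set (362)·p + (4050) = 7308  ⇒  (362)·p = 3258  ⇒  p = 9.

p = 9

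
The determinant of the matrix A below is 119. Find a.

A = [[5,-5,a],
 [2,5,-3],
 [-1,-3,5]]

a = -4

Expanding along the column containing a, det(A) is linear in a: det(A) = (-1)·a + (115).
Set (-1)·a + (115) = 119  ⇒  (-1)·a = 4  ⇒  a = -4.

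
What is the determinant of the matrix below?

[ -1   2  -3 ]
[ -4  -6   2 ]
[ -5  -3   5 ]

98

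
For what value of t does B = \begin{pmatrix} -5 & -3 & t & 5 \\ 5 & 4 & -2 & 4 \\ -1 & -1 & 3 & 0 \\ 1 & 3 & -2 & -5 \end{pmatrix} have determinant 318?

t = 0

Expanding along the row containing t, det(B) is linear in t: det(B) = (-3)·t + (318).
Set (-3)·t + (318) = 318  ⇒  (-3)·t = 0  ⇒  t = 0.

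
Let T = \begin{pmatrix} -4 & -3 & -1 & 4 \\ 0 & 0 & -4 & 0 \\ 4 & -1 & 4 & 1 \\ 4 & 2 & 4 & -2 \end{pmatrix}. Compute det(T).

The determinant is 48.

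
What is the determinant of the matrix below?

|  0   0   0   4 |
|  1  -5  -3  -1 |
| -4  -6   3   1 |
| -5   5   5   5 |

The determinant is -320.

Expand along row 1 (it has 3 zeros):
  − (4) · M_14   where M_14 = det([1 -5 -3; -4 -6 3; -5 5 5]) = 80
det = (-1)·(4)·(80) = -320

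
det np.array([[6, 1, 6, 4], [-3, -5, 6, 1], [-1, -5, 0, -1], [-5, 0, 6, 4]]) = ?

Expand along row 3 (it has 1 zero):
  + (-1) · M_31   where M_31 = det([1 6 4; -5 6 1; 0 6 4]) = 18
  − (-5) · M_32   where M_32 = det([6 6 4; -3 6 1; -5 6 4]) = 198
  − (-1) · M_34   where M_34 = det([6 1 6; -3 -5 6; -5 0 6]) = -342
det = (+1)·(-1)·(18) + (-1)·(-5)·(198) + (-1)·(-1)·(-342) = 630

630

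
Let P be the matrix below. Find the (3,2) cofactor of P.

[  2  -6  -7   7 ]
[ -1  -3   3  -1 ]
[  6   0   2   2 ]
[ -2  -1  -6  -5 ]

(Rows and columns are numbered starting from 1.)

Delete row 3 and column 2; the remaining 3×3 submatrix is [2 -7 7; -1 3 -1; -2 -6 -5].
Its determinant is 63.
The cofactor carries sign (−1)^(3+2) = −1, so C_{3,2} = −(63) = -63.

-63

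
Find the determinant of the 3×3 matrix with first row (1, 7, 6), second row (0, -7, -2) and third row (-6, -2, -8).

The determinant is -116.

Expand along column 1:
  + 1 · |-7 -2; -2 -8| = 1·(56 − 4) = 52
  + (-6) · |7 6; -7 -2| = (-6)·(-14 − (-42)) = -168
Sum: (52) + (-168) = -116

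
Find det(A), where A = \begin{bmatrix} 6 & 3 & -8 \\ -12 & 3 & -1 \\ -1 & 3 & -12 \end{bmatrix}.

det(A) = -363

Expand along row 1:
  + 6 · |3 -1; 3 -12| = 6·(-36 − (-3)) = -198
  − 3 · |-12 -1; -1 -12| = −3·(144 − 1) = -429
  + (-8) · |-12 3; -1 3| = (-8)·(-36 − (-3)) = 264
Sum: (-198) + (-429) + (264) = -363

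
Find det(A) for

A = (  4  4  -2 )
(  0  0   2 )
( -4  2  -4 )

Expand along row 2:
  − 2 · |4 4; -4 2| = −2·(8 − (-16)) = -48

The determinant is -48.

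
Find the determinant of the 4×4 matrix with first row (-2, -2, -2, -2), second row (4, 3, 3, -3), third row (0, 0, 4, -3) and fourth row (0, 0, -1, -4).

-38

The matrix is block upper-triangular with a 2×2 block and a 2×2 block on the diagonal, so its determinant equals the product of the determinants of the diagonal blocks.
det of the 2×2 block = 2
det of the 2×2 block = -19
det = (2)·(-19) = -38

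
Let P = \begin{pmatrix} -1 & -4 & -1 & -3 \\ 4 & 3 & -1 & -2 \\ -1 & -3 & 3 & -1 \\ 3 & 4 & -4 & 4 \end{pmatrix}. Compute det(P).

|P| = 217

Expand along row 1:
  + (-1) · M_11   where M_11 = det([3 -1 -2; -3 3 -1; 4 -4 4]) = 16
  − (-4) · M_12   where M_12 = det([4 -1 -2; -1 3 -1; 3 -4 4]) = 41
  + (-1) · M_13   where M_13 = det([4 3 -2; -1 -3 -1; 3 4 4]) = -39
  − (-3) · M_14   where M_14 = det([4 3 -1; -1 -3 3; 3 4 -4]) = 10
det = (+1)·(-1)·(16) + (-1)·(-4)·(41) + (+1)·(-1)·(-39) + (-1)·(-3)·(10) = 217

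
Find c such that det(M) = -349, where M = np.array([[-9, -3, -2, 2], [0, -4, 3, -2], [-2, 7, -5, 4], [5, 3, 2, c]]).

Expanding along the row containing c, det(M) is linear in c: det(M) = (43)·c + (38).
Set (43)·c + (38) = -349  ⇒  (43)·c = -387  ⇒  c = -9.

c = -9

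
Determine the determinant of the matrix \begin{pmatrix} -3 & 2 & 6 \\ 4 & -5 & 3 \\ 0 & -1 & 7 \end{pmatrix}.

Expand along row 3:
  − (-1) · |-3 6; 4 3| = −(-1)·(-9 − 24) = -33
  + 7 · |-3 2; 4 -5| = 7·(15 − 8) = 49
Sum: (-33) + (49) = 16

16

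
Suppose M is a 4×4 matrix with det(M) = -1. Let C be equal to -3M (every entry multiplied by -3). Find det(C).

For a 4×4 matrix, det(-3M) = (-3)^4·det(M) = 81·det(M).
det(C) = (81)·(-1) = -81

-81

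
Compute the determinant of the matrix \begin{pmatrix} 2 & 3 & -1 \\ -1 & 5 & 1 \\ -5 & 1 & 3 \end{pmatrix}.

The determinant is -2.

Expand along column 1:
  + 2 · |5 1; 1 3| = 2·(15 − 1) = 28
  − (-1) · |3 -1; 1 3| = −(-1)·(9 − (-1)) = 10
  + (-5) · |3 -1; 5 1| = (-5)·(3 − (-5)) = -40
Sum: (28) + (10) + (-40) = -2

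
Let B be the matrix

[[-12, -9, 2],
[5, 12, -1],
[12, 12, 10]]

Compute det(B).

Expand along row 1:
  + (-12) · |12 -1; 12 10| = (-12)·(120 − (-12)) = -1584
  − (-9) · |5 -1; 12 10| = −(-9)·(50 − (-12)) = 558
  + 2 · |5 12; 12 12| = 2·(60 − 144) = -168
Sum: (-1584) + (558) + (-168) = -1194

-1194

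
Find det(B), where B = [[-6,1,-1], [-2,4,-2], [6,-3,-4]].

Expand along row 1:
  + (-6) · |4 -2; -3 -4| = (-6)·(-16 − 6) = 132
  − 1 · |-2 -2; 6 -4| = −1·(8 − (-12)) = -20
  + (-1) · |-2 4; 6 -3| = (-1)·(6 − 24) = 18
Sum: (132) + (-20) + (18) = 130

130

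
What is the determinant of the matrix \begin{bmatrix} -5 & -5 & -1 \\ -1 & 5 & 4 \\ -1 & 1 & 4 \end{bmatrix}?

Expand along row 1:
  + (-5) · |5 4; 1 4| = (-5)·(20 − 4) = -80
  − (-5) · |-1 4; -1 4| = −(-5)·(-4 − (-4)) = 0
  + (-1) · |-1 5; -1 1| = (-1)·(-1 − (-5)) = -4
Sum: (-80) + (0) + (-4) = -84

The determinant is -84.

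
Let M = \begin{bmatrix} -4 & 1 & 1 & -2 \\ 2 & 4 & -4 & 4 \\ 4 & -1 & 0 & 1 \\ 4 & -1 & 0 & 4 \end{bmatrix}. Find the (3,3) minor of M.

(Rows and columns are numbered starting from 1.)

The minor is -36.

Delete row 3 and column 3; the remaining 3×3 submatrix is [-4 1 -2; 2 4 4; 4 -1 4].
Its determinant is -36.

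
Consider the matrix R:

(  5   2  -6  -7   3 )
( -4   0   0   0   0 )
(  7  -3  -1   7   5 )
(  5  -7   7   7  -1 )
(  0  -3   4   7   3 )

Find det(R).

3304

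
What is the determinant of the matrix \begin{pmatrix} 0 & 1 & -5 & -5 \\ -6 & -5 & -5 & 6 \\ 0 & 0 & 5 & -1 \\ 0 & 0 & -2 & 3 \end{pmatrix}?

78

The matrix is block upper-triangular with a 2×2 block and a 2×2 block on the diagonal, so its determinant equals the product of the determinants of the diagonal blocks.
det of the 2×2 block = 6
det of the 2×2 block = 13
det = (6)·(13) = 78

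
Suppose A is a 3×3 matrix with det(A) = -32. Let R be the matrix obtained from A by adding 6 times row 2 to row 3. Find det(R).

|R| = -32

Adding a multiple of one row to another leaves the determinant unchanged.
det(R) = (1)·(-32) = -32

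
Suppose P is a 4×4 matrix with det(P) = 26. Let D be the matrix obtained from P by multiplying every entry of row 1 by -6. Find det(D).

Scaling one row by -6 multiplies the determinant by -6.
det(D) = (-6)·(26) = -156

-156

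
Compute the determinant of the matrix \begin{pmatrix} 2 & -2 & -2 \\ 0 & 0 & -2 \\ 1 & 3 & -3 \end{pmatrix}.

Expand along row 2:
  − (-2) · |2 -2; 1 3| = −(-2)·(6 − (-2)) = 16

16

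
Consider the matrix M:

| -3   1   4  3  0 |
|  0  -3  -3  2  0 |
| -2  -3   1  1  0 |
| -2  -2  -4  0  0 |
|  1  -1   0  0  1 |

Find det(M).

-192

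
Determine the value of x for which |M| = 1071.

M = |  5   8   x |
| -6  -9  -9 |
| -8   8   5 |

-1

Expanding along the row containing x, det(M) is linear in x: det(M) = (-120)·x + (951).
Set (-120)·x + (951) = 1071  ⇒  (-120)·x = 120  ⇒  x = -1.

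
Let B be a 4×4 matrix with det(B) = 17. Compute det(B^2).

289

det(B^2) = (det B)^2 = (17)^2 = 289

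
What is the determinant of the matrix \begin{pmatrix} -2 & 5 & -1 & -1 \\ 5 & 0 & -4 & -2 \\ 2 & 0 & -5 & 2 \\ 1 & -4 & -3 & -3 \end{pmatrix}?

The determinant is -643.

Expand along column 2 (it has 2 zeros):
  − (5) · M_12   where M_12 = det([5 -4 -2; 2 -5 2; 1 -3 -3]) = 75
  + (-4) · M_42   where M_42 = det([-2 -1 -1; 5 -4 -2; 2 -5 2]) = 67
det = (-1)·(5)·(75) + (+1)·(-4)·(67) = -643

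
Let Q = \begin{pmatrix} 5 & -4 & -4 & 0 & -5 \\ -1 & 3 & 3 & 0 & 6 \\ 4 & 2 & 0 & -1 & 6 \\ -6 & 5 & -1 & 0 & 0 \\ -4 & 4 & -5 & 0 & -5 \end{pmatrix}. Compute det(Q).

75

Expand along column 4 (it has 4 zeros):
  − (-1) · M_34   where M_34 = det([5 -4 -4 -5; -1 3 3 6; -6 5 -1 0; -4 4 -5 -5]) = 75
det = (-1)·(-1)·(75) = 75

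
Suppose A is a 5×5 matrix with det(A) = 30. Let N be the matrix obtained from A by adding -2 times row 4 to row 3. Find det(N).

30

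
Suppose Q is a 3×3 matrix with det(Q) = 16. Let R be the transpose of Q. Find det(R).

det(Qᵀ) = det(Q).
det(R) = (1)·(16) = 16

16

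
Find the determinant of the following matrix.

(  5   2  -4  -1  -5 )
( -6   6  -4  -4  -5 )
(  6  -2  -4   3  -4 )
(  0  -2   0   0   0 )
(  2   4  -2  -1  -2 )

196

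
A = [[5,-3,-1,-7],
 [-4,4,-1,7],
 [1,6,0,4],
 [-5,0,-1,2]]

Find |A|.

Expand along row 3 (it has 1 zero):
  + (1) · M_31   where M_31 = det([-3 -1 -7; 4 -1 7; 0 -1 2]) = 21
  − (6) · M_32   where M_32 = det([5 -1 -7; -4 -1 7; -5 -1 2]) = 59
  − (4) · M_34   where M_34 = det([5 -3 -1; -4 4 -1; -5 0 -1]) = -43
det = (+1)·(1)·(21) + (-1)·(6)·(59) + (-1)·(4)·(-43) = -161

det(A) = -161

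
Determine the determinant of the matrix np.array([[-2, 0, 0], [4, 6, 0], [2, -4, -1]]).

The determinant is 12.

The matrix is lower triangular, so the determinant is the product of the diagonal entries:
det = (-2) · (6) · (-1) = 12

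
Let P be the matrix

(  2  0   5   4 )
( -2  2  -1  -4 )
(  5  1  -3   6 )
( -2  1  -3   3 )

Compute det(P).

Expand along row 1 (it has 1 zero):
  + (2) · M_11   where M_11 = det([2 -1 -4; 1 -3 6; 1 -3 3]) = 15
  + (5) · M_13   where M_13 = det([-2 2 -4; 5 1 6; -2 1 3]) = -76
  − (4) · M_14   where M_14 = det([-2 2 -1; 5 1 -3; -2 1 -3]) = 35
det = (+1)·(2)·(15) + (+1)·(5)·(-76) + (-1)·(4)·(35) = -490

The determinant is -490.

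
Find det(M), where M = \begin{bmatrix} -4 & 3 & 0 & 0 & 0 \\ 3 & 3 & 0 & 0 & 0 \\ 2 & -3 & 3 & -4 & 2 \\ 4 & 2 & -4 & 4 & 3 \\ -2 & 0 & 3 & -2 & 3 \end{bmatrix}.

M is block lower-triangular with a 2×2 block and a 3×3 block on the diagonal, so its determinant equals the product of the determinants of the diagonal blocks.
det of the 2×2 block = -21
det of the 3×3 block = -38
det = (-21)·(-38) = 798

The determinant is 798.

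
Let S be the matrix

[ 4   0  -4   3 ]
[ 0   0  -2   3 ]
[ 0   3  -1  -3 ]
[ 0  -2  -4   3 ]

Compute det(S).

-144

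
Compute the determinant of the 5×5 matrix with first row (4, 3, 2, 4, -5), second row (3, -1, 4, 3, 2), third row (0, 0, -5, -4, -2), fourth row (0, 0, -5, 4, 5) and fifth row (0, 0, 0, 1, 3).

The matrix is block upper-triangular with a 2×2 block and a 3×3 block on the diagonal, so its determinant equals the product of the determinants of the diagonal blocks.
det of the 2×2 block = -13
det of the 3×3 block = -85
det = (-13)·(-85) = 1105

1105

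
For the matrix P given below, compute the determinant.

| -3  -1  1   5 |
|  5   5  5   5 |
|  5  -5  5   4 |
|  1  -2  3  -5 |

Expand along row 1:
  + (-3) · M_11   where M_11 = det([5 5 5; -5 5 4; -2 3 -5]) = -375
  − (-1) · M_12   where M_12 = det([5 5 5; 5 5 4; 1 3 -5]) = 10
  + (1) · M_13   where M_13 = det([5 5 5; 5 -5 4; 1 -2 -5]) = 285
  − (5) · M_14   where M_14 = det([5 5 5; 5 -5 5; 1 -2 3]) = -100
det = (+1)·(-3)·(-375) + (-1)·(-1)·(10) + (+1)·(1)·(285) + (-1)·(5)·(-100) = 1920

|P| = 1920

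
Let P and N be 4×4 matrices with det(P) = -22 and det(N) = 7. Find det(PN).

det(PN) = det(P)·det(N) = (-22)·(7) = -154

-154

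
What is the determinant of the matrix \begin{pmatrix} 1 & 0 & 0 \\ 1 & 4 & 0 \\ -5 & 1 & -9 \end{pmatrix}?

The determinant is -36.

The matrix is lower triangular, so the determinant is the product of the diagonal entries:
det = (1) · (4) · (-9) = -36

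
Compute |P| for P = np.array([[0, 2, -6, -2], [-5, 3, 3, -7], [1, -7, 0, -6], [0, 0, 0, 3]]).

The determinant is -558.

Expand along row 4 (it has 3 zeros):
  + (3) · M_44   where M_44 = det([0 2 -6; -5 3 3; 1 -7 0]) = -186
det = (+1)·(3)·(-186) = -558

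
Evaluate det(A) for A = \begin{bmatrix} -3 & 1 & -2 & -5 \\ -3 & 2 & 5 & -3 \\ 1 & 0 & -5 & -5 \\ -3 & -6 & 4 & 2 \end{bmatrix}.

-706

Expand along row 3 (it has 1 zero):
  + (1) · M_31   where M_31 = det([1 -2 -5; 2 5 -3; -6 4 2]) = -196
  + (-5) · M_33   where M_33 = det([-3 1 -5; -3 2 -3; -3 -6 2]) = -63
  − (-5) · M_34   where M_34 = det([-3 1 -2; -3 2 5; -3 -6 4]) = -165
det = (+1)·(1)·(-196) + (+1)·(-5)·(-63) + (-1)·(-5)·(-165) = -706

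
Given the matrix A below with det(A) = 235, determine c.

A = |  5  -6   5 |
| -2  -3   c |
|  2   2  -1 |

c = -9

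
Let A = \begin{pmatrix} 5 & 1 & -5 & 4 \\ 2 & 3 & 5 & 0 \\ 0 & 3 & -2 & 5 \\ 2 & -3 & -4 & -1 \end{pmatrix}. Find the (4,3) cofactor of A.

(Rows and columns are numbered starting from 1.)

Delete row 4 and column 3; the remaining 3×3 submatrix is [5 1 4; 2 3 0; 0 3 5].
Its determinant is 89.
The cofactor carries sign (−1)^(4+3) = −1, so C_{4,3} = −(89) = -89.

-89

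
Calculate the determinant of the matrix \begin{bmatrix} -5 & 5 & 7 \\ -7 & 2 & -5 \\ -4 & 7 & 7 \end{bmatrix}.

The determinant is -187.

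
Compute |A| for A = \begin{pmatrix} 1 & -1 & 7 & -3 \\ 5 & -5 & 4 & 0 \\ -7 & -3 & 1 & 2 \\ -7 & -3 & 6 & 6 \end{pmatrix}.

|A| = -1990

Expand along row 2 (it has 1 zero):
  − (5) · M_21   where M_21 = det([-1 7 -3; -3 1 2; -3 6 6]) = 135
  + (-5) · M_22   where M_22 = det([1 7 -3; -7 1 2; -7 6 6]) = 295
  − (4) · M_23   where M_23 = det([1 -1 -3; -7 -3 2; -7 -3 6]) = -40
det = (-1)·(5)·(135) + (+1)·(-5)·(295) + (-1)·(4)·(-40) = -1990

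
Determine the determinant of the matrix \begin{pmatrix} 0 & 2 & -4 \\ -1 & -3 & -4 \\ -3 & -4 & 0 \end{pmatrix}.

Expand along row 1:
  − 2 · |-1 -4; -3 0| = −2·(0 − 12) = 24
  + (-4) · |-1 -3; -3 -4| = (-4)·(4 − 9) = 20
Sum: (24) + (20) = 44

44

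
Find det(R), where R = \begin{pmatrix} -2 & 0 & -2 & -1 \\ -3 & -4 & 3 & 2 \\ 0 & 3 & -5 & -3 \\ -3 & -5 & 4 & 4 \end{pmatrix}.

Expand along row 1 (it has 1 zero):
  + (-2) · M_11   where M_11 = det([-4 3 2; 3 -5 -3; -5 4 4]) = 15
  + (-2) · M_13   where M_13 = det([-3 -4 2; 0 3 -3; -3 -5 4]) = -9
  − (-1) · M_14   where M_14 = det([-3 -4 3; 0 3 -5; -3 -5 4]) = 6
det = (+1)·(-2)·(15) + (+1)·(-2)·(-9) + (-1)·(-1)·(6) = -6

det(R) = -6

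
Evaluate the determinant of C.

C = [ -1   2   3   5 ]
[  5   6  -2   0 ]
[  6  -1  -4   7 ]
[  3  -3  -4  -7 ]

|C| = 544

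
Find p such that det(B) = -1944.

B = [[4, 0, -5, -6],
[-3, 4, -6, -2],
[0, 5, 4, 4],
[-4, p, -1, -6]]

Expanding along the row containing p, det(B) is linear in p: det(B) = (-52)·p + (-1944).
Set (-52)·p + (-1944) = -1944  ⇒  (-52)·p = 0  ⇒  p = 0.

0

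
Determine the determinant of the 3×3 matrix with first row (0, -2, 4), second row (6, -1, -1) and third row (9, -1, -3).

-6

Expand along row 1:
  − (-2) · |6 -1; 9 -3| = −(-2)·(-18 − (-9)) = -18
  + 4 · |6 -1; 9 -1| = 4·(-6 − (-9)) = 12
Sum: (-18) + (12) = -6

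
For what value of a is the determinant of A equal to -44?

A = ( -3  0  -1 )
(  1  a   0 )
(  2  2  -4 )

Expanding along the column containing a, det(A) is linear in a: det(A) = (14)·a + (-2).
Set (14)·a + (-2) = -44  ⇒  (14)·a = -42  ⇒  a = -3.

a = -3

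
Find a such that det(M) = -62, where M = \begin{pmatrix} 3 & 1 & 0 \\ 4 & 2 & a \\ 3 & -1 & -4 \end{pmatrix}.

a = -9

Expanding along the column containing a, det(M) is linear in a: det(M) = (6)·a + (-8).
Set (6)·a + (-8) = -62  ⇒  (6)·a = -54  ⇒  a = -9.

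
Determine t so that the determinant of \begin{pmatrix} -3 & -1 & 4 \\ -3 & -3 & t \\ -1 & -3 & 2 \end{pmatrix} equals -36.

9

Expanding along the column containing t, det(A) is linear in t: det(A) = (-8)·t + (36).
Set (-8)·t + (36) = -36  ⇒  (-8)·t = -72  ⇒  t = 9.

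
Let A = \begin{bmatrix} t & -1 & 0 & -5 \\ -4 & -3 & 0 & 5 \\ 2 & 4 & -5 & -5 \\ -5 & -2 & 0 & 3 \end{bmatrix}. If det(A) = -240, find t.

0

Expanding along the row containing t, det(A) is linear in t: det(A) = (-5)·t + (-240).
Set (-5)·t + (-240) = -240  ⇒  (-5)·t = 0  ⇒  t = 0.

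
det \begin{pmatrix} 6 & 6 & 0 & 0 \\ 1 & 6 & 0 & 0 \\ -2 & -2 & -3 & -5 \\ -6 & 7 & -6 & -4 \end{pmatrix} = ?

The determinant is -540.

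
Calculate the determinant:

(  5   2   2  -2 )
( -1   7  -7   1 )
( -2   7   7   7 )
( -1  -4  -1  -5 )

Expand along row 1:
  + (5) · M_11   where M_11 = det([7 -7 1; 7 7 7; -4 -1 -5]) = -224
  − (2) · M_12   where M_12 = det([-1 -7 1; -2 7 7; -1 -1 -5]) = 156
  + (2) · M_13   where M_13 = det([-1 7 1; -2 7 7; -1 -4 -5]) = -97
  − (-2) · M_14   where M_14 = det([-1 7 -7; -2 7 7; -1 -4 -1]) = -189
det = (+1)·(5)·(-224) + (-1)·(2)·(156) + (+1)·(2)·(-97) + (-1)·(-2)·(-189) = -2004

-2004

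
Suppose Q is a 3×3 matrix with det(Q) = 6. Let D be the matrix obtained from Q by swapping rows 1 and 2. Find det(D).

det(D) = -6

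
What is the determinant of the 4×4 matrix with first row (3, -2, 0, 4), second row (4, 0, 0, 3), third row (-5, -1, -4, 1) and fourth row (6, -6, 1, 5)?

121

Expand along row 2 (it has 2 zeros):
  − (4) · M_21   where M_21 = det([-2 0 4; -1 -4 1; -6 1 5]) = -58
  + (3) · M_24   where M_24 = det([3 -2 0; -5 -1 -4; 6 -6 1]) = -37
det = (-1)·(4)·(-58) + (+1)·(3)·(-37) = 121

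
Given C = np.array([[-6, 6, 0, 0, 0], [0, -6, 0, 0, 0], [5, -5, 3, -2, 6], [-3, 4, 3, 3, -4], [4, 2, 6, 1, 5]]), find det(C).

C is block lower-triangular with a 2×2 block and a 3×3 block on the diagonal, so its determinant equals the product of the determinants of the diagonal blocks.
det of the 2×2 block = 36
det of the 3×3 block = 45
det = (36)·(45) = 1620

det(C) = 1620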